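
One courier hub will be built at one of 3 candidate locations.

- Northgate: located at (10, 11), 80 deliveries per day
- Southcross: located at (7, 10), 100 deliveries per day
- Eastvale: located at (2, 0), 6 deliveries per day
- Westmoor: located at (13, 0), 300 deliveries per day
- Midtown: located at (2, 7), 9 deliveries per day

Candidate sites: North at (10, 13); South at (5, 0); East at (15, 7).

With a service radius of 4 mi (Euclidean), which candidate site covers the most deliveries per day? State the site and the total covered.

Coverage radius r = 4 mi; a point is covered iff (Δx)²+(Δy)² ≤ 4² = 16.
  North (10, 13): covers {Northgate} → 80
  South (5, 0): covers {Eastvale} → 6
  East (15, 7): covers {none} → 0
Maximum coverage at North: 80 deliveries per day.

North, covering 80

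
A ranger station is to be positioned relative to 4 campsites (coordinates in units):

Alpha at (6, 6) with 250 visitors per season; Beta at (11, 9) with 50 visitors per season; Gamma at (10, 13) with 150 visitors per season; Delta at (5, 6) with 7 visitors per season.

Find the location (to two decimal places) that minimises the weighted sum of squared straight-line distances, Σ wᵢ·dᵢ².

The minimiser of Σwᵢ‖p−pᵢ‖² is the weighted centroid p* = (Σwᵢpᵢ)/(Σwᵢ).
Σwᵢ = 457.
Σwᵢxᵢ = 250·6 + 50·11 + 150·10 + 7·5 = 3585.
Σwᵢyᵢ = 250·6 + 50·9 + 150·13 + 7·6 = 3942.
x* = 3585/457 = 7.84, y* = 3942/457 = 8.63.

(7.84, 8.63)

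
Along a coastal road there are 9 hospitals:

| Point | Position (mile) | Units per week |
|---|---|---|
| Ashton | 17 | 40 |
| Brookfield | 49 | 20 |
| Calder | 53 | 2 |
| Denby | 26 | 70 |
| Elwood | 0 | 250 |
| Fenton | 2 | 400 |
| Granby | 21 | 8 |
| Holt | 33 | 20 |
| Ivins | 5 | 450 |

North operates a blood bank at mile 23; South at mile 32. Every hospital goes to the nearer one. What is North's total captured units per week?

The indifferent point is the midpoint (23+32)/2 = 27.5; hospitals left of it (closer to North at 23) go to North, those right go to South.
  Elwood at 0 (w=250) → North
  Fenton at 2 (w=400) → North
  Ivins at 5 (w=450) → North
  Ashton at 17 (w=40) → North
  Granby at 21 (w=8) → North
  Denby at 26 (w=70) → North
  Holt at 33 (w=20) → South
  Brookfield at 49 (w=20) → South
  Calder at 53 (w=2) → South
North captures 1218; South captures 42.

1218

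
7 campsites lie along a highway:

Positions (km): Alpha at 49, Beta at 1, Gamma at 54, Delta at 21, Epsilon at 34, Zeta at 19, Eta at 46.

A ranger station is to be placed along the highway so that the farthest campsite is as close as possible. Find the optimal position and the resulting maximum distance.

The 1-center on a line is the midpoint of the two extreme points: leftmost at 1, rightmost at 54.
Optimal location = (1 + 54)/2 = 27.5; maximum distance = (54 − 1)/2 = 26.5.

location 27.5, max distance 26.5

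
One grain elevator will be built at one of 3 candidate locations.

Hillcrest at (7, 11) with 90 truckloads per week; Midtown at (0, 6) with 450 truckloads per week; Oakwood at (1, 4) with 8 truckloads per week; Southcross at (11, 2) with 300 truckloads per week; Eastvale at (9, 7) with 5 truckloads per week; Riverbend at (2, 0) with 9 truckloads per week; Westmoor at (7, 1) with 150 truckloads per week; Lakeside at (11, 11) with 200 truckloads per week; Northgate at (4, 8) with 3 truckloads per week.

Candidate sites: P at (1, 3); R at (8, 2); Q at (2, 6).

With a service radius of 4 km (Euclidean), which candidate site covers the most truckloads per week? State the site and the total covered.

P, covering 467

Coverage radius r = 4 km; a point is covered iff (Δx)²+(Δy)² ≤ 4² = 16.
  P (1, 3): covers {Midtown, Oakwood, Riverbend} → 467
  R (8, 2): covers {Southcross, Westmoor} → 450
  Q (2, 6): covers {Midtown, Oakwood, Northgate} → 461
Maximum coverage at P: 467 truckloads per week.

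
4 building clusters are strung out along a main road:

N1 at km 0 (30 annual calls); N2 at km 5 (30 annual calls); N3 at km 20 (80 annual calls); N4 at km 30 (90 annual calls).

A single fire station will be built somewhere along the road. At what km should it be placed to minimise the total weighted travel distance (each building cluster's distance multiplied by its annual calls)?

x = 20

For a sum of weighted absolute distances on a line, the optimum is the weighted median (not the mean). Total weight W = 230; half-weight = 115.
Sort by position and accumulate weight:
  km 0 (N1, w=30) → cum 30
  km 5 (N2, w=30) → cum 60
  km 20 (N3, w=80) → cum 140  ≥ 115 → median here
  km 30 (N4, w=90) → cum 230
Optimal location: km 20.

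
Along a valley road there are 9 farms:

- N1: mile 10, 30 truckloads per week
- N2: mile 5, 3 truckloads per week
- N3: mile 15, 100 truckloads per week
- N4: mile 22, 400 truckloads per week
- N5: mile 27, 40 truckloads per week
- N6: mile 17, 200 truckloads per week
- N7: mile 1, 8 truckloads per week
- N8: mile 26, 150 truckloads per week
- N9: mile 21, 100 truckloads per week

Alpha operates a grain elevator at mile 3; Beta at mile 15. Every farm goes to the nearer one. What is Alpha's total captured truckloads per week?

11

The indifferent point is the midpoint (3+15)/2 = 9; farms left of it (closer to Alpha at 3) go to Alpha, those right go to Beta.
  N7 at 1 (w=8) → Alpha
  N2 at 5 (w=3) → Alpha
  N1 at 10 (w=30) → Beta
  N3 at 15 (w=100) → Beta
  N6 at 17 (w=200) → Beta
  N9 at 21 (w=100) → Beta
  N4 at 22 (w=400) → Beta
  N8 at 26 (w=150) → Beta
  N5 at 27 (w=40) → Beta
Alpha captures 11; Beta captures 1020.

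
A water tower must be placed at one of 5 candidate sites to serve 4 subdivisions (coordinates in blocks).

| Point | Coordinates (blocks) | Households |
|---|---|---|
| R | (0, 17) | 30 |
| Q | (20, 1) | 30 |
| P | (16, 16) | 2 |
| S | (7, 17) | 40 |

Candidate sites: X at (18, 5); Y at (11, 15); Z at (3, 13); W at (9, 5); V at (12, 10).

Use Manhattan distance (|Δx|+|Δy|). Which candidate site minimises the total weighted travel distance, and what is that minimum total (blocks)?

Total weighted distance at each candidate:
  X (18, 5): total = 2026
  Y (11, 15): total = 1332
  Z (3, 13): total = 1432
  W (9, 5): total = 1676
  V (12, 10): total = 1580
Minimum is at Y with total 1332 blocks.

Y, total 1332 blocks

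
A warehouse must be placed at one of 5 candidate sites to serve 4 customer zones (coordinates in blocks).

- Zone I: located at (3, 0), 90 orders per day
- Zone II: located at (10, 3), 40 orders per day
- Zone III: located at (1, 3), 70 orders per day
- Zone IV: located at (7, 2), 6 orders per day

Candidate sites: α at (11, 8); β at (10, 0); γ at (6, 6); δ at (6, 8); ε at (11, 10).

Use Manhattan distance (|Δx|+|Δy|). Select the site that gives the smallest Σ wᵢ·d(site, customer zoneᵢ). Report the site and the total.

Total weighted distance at each candidate:
  α (11, 8): total = 2790
  β (10, 0): total = 1620
  γ (6, 6): total = 1680
  δ (6, 8): total = 2092
  ε (11, 10): total = 3202
Minimum is at β with total 1620 blocks.

β, total 1620 blocks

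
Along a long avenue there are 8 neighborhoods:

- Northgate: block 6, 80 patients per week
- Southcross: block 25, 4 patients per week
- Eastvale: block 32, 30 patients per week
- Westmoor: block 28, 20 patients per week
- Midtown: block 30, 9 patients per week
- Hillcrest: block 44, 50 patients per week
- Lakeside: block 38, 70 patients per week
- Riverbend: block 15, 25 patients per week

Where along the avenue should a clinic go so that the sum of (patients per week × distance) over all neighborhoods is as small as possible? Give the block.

x = 32

For a sum of weighted absolute distances on a line, the optimum is the weighted median (not the mean). Total weight W = 288; half-weight = 144.
Sort by position and accumulate weight:
  block 6 (Northgate, w=80) → cum 80
  block 15 (Riverbend, w=25) → cum 105
  block 25 (Southcross, w=4) → cum 109
  block 28 (Westmoor, w=20) → cum 129
  block 30 (Midtown, w=9) → cum 138
  block 32 (Eastvale, w=30) → cum 168  ≥ 144 → median here
  block 38 (Lakeside, w=70) → cum 238
  block 44 (Hillcrest, w=50) → cum 288
Optimal location: block 32.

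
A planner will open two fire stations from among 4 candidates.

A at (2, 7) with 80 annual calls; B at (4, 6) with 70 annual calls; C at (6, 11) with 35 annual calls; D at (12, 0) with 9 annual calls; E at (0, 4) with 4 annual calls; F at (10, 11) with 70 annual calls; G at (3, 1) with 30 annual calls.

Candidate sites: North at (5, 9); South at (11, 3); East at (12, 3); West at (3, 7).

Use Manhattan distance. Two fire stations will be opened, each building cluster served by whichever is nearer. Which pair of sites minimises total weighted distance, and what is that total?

{North, West}, total 1163

Evaluate every pair (each demand assigned to the nearer of the two):
  {North, West}: total = 1163
  {South, West}: total = 1335
  {East, West}: total = 1396
  {North, East}: total = 1642
  {North, South}: total = 1651
  {South, East}: total = 3200
Best pair: {North, West} with total 1163.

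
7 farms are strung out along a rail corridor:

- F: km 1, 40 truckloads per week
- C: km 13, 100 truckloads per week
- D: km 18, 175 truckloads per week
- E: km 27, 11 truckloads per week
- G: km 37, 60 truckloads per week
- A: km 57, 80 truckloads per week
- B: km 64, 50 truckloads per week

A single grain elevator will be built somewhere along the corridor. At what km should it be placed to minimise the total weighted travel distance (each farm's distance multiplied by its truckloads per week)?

x = 18

For a sum of weighted absolute distances on a line, the optimum is the weighted median (not the mean). Total weight W = 516; half-weight = 258.
Sort by position and accumulate weight:
  km 1 (F, w=40) → cum 40
  km 13 (C, w=100) → cum 140
  km 18 (D, w=175) → cum 315  ≥ 258 → median here
  km 27 (E, w=11) → cum 326
  km 37 (G, w=60) → cum 386
  km 57 (A, w=80) → cum 466
  km 64 (B, w=50) → cum 516
Optimal location: km 18.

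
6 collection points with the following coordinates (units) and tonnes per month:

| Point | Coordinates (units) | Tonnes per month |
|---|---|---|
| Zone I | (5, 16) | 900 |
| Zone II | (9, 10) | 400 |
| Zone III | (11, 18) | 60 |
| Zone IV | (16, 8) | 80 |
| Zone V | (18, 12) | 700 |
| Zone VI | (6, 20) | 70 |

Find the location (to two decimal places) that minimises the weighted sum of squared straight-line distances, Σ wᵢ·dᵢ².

(10.43, 13.54)

The minimiser of Σwᵢ‖p−pᵢ‖² is the weighted centroid p* = (Σwᵢpᵢ)/(Σwᵢ).
Σwᵢ = 2210.
Σwᵢxᵢ = 900·5 + 400·9 + 60·11 + 80·16 + 700·18 + 70·6 = 23060.
Σwᵢyᵢ = 900·16 + 400·10 + 60·18 + 80·8 + 700·12 + 70·20 = 29920.
x* = 23060/2210 = 10.43, y* = 29920/2210 = 13.54.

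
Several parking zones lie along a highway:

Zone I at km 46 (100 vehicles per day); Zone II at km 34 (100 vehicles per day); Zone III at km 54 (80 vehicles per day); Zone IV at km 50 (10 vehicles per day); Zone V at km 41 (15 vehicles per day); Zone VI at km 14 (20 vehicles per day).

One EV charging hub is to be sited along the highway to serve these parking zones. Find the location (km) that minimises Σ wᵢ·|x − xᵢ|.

For a sum of weighted absolute distances on a line, the optimum is the weighted median (not the mean). Total weight W = 325; half-weight = 162.5.
Sort by position and accumulate weight:
  km 14 (Zone VI, w=20) → cum 20
  km 34 (Zone II, w=100) → cum 120
  km 41 (Zone V, w=15) → cum 135
  km 46 (Zone I, w=100) → cum 235  ≥ 162.5 → median here
  km 50 (Zone IV, w=10) → cum 245
  km 54 (Zone III, w=80) → cum 325
Optimal location: km 46.

x = 46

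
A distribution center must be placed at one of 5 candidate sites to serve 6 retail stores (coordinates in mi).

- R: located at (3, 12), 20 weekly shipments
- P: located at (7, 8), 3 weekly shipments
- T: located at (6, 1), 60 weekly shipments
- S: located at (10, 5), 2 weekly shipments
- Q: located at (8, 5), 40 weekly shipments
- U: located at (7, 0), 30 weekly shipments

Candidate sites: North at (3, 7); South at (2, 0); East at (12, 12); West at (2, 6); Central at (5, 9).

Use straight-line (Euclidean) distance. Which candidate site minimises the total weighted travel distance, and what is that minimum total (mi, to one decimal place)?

North, total 986.7 mi

Total weighted distance at each candidate:
  North (3, 7): total = 986.7
  South (2, 0): total = 997.8
  East (12, 12): total = 1678.1
  West (2, 6): total = 1015.7
  Central (5, 9): total = 1051.9
Minimum is at North with total 986.7 mi.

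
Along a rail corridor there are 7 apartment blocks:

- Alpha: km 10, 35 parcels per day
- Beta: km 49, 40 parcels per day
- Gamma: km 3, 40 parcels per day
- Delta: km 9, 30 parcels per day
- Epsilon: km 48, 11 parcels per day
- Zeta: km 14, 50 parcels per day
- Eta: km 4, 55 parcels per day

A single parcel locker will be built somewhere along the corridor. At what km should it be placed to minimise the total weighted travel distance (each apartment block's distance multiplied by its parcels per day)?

x = 10

For a sum of weighted absolute distances on a line, the optimum is the weighted median (not the mean). Total weight W = 261; half-weight = 130.5.
Sort by position and accumulate weight:
  km 3 (Gamma, w=40) → cum 40
  km 4 (Eta, w=55) → cum 95
  km 9 (Delta, w=30) → cum 125
  km 10 (Alpha, w=35) → cum 160  ≥ 130.5 → median here
  km 14 (Zeta, w=50) → cum 210
  km 48 (Epsilon, w=11) → cum 221
  km 49 (Beta, w=40) → cum 261
Optimal location: km 10.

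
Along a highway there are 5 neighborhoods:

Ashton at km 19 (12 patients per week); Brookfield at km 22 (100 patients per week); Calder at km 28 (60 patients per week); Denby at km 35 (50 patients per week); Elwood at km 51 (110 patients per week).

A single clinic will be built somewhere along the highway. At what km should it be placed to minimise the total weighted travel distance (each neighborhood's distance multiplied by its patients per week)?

For a sum of weighted absolute distances on a line, the optimum is the weighted median (not the mean). Total weight W = 332; half-weight = 166.
Sort by position and accumulate weight:
  km 19 (Ashton, w=12) → cum 12
  km 22 (Brookfield, w=100) → cum 112
  km 28 (Calder, w=60) → cum 172  ≥ 166 → median here
  km 35 (Denby, w=50) → cum 222
  km 51 (Elwood, w=110) → cum 332
Optimal location: km 28.

x = 28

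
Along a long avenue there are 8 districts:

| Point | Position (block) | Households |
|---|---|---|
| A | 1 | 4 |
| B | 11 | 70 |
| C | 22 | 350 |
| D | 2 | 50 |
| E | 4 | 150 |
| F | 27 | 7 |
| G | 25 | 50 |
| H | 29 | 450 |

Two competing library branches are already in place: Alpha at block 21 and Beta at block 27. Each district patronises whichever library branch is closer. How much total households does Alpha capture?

The indifferent point is the midpoint (21+27)/2 = 24; districts left of it (closer to Alpha at 21) go to Alpha, those right go to Beta.
  A at 1 (w=4) → Alpha
  D at 2 (w=50) → Alpha
  E at 4 (w=150) → Alpha
  B at 11 (w=70) → Alpha
  C at 22 (w=350) → Alpha
  G at 25 (w=50) → Beta
  F at 27 (w=7) → Beta
  H at 29 (w=450) → Beta
Alpha captures 624; Beta captures 507.

624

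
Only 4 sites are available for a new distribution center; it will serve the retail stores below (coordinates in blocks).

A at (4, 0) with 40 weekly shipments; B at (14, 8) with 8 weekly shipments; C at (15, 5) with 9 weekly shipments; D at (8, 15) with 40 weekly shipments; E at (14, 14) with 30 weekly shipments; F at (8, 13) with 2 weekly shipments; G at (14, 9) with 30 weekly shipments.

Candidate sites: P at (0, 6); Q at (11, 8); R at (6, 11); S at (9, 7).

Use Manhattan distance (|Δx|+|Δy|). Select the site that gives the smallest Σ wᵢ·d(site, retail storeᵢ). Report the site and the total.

Total weighted distance at each candidate:
  P (0, 6): total = 2552
  Q (11, 8): total = 1493
  R (6, 11): total = 1621
  S (9, 7): total = 1544
Minimum is at Q with total 1493 blocks.

Q, total 1493 blocks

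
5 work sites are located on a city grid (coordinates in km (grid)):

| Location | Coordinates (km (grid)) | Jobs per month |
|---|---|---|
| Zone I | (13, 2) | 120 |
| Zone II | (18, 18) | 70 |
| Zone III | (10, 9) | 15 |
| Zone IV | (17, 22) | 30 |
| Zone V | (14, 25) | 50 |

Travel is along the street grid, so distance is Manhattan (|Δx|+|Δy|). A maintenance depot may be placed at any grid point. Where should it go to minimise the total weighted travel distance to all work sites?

Manhattan distance separates: Σwᵢ(|x−xᵢ|+|y−yᵢ|) = Σwᵢ|x−xᵢ| + Σwᵢ|y−yᵢ|, so x and y are optimised independently as 1-D weighted medians.
Total weight W = 285; half = 142.5.
x-coordinate, sorted with cumulative weight:
  x=10 (Zone III, w=15) cum 15
  x=13 (Zone I, w=120) cum 135
  x=14 (Zone V, w=50) cum 185  ← median
  x=17 (Zone IV, w=30) cum 215
  x=18 (Zone II, w=70) cum 285
⇒ x* = 14
y-coordinate, sorted with cumulative weight:
  y=2 (Zone I, w=120) cum 120
  y=9 (Zone III, w=15) cum 135
  y=18 (Zone II, w=70) cum 205  ← median
  y=22 (Zone IV, w=30) cum 235
  y=25 (Zone V, w=50) cum 285
⇒ y* = 18

(14, 18)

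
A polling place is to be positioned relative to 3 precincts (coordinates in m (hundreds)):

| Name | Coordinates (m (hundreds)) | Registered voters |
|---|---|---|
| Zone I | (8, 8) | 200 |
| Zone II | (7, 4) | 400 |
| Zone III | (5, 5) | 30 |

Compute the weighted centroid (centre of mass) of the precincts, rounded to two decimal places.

(7.22, 5.32)

The minimiser of Σwᵢ‖p−pᵢ‖² is the weighted centroid p* = (Σwᵢpᵢ)/(Σwᵢ).
Σwᵢ = 630.
Σwᵢxᵢ = 200·8 + 400·7 + 30·5 = 4550.
Σwᵢyᵢ = 200·8 + 400·4 + 30·5 = 3350.
x* = 4550/630 = 7.22, y* = 3350/630 = 5.32.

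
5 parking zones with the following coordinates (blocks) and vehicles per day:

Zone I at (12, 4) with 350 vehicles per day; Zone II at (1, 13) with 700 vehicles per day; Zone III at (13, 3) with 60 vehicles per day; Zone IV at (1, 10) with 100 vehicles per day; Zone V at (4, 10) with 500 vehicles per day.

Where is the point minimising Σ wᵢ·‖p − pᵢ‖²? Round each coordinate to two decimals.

The minimiser of Σwᵢ‖p−pᵢ‖² is the weighted centroid p* = (Σwᵢpᵢ)/(Σwᵢ).
Σwᵢ = 1710.
Σwᵢxᵢ = 350·12 + 700·1 + 60·13 + 100·1 + 500·4 = 7780.
Σwᵢyᵢ = 350·4 + 700·13 + 60·3 + 100·10 + 500·10 = 16680.
x* = 7780/1710 = 4.55, y* = 16680/1710 = 9.75.

(4.55, 9.75)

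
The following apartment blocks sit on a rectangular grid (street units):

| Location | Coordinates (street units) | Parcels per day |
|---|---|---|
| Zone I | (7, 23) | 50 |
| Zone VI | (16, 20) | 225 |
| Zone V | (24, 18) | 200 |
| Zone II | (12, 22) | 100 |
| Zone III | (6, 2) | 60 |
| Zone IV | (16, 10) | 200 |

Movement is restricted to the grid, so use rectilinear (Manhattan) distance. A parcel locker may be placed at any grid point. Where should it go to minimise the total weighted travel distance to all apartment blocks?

(16, 18)

Manhattan distance separates: Σwᵢ(|x−xᵢ|+|y−yᵢ|) = Σwᵢ|x−xᵢ| + Σwᵢ|y−yᵢ|, so x and y are optimised independently as 1-D weighted medians.
Total weight W = 835; half = 417.5.
x-coordinate, sorted with cumulative weight:
  x=6 (Zone III, w=60) cum 60
  x=7 (Zone I, w=50) cum 110
  x=12 (Zone II, w=100) cum 210
  x=16 (Zone VI, w=225) cum 435  ← median
  x=16 (Zone IV, w=200) cum 635
  x=24 (Zone V, w=200) cum 835
⇒ x* = 16
y-coordinate, sorted with cumulative weight:
  y=2 (Zone III, w=60) cum 60
  y=10 (Zone IV, w=200) cum 260
  y=18 (Zone V, w=200) cum 460  ← median
  y=20 (Zone VI, w=225) cum 685
  y=22 (Zone II, w=100) cum 785
  y=23 (Zone I, w=50) cum 835
⇒ y* = 18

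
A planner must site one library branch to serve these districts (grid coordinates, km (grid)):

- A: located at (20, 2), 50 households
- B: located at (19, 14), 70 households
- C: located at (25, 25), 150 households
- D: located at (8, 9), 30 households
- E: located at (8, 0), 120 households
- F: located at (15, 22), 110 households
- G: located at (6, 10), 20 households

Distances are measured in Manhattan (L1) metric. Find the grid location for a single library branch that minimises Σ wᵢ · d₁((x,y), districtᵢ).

(15, 14)

Manhattan distance separates: Σwᵢ(|x−xᵢ|+|y−yᵢ|) = Σwᵢ|x−xᵢ| + Σwᵢ|y−yᵢ|, so x and y are optimised independently as 1-D weighted medians.
Total weight W = 550; half = 275.
x-coordinate, sorted with cumulative weight:
  x=6 (G, w=20) cum 20
  x=8 (D, w=30) cum 50
  x=8 (E, w=120) cum 170
  x=15 (F, w=110) cum 280  ← median
  x=19 (B, w=70) cum 350
  x=20 (A, w=50) cum 400
  x=25 (C, w=150) cum 550
⇒ x* = 15
y-coordinate, sorted with cumulative weight:
  y=0 (E, w=120) cum 120
  y=2 (A, w=50) cum 170
  y=9 (D, w=30) cum 200
  y=10 (G, w=20) cum 220
  y=14 (B, w=70) cum 290  ← median
  y=22 (F, w=110) cum 400
  y=25 (C, w=150) cum 550
⇒ y* = 14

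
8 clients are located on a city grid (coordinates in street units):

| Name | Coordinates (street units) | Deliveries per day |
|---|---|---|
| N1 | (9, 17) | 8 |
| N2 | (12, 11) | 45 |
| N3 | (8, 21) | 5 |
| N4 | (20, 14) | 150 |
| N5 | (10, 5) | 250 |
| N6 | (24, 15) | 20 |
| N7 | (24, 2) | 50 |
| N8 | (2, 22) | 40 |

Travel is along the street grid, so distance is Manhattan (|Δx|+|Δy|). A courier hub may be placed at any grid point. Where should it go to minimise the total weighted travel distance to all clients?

(10, 5)

Manhattan distance separates: Σwᵢ(|x−xᵢ|+|y−yᵢ|) = Σwᵢ|x−xᵢ| + Σwᵢ|y−yᵢ|, so x and y are optimised independently as 1-D weighted medians.
Total weight W = 568; half = 284.
x-coordinate, sorted with cumulative weight:
  x=2 (N8, w=40) cum 40
  x=8 (N3, w=5) cum 45
  x=9 (N1, w=8) cum 53
  x=10 (N5, w=250) cum 303  ← median
  x=12 (N2, w=45) cum 348
  x=20 (N4, w=150) cum 498
  x=24 (N6, w=20) cum 518
  x=24 (N7, w=50) cum 568
⇒ x* = 10
y-coordinate, sorted with cumulative weight:
  y=2 (N7, w=50) cum 50
  y=5 (N5, w=250) cum 300  ← median
  y=11 (N2, w=45) cum 345
  y=14 (N4, w=150) cum 495
  y=15 (N6, w=20) cum 515
  y=17 (N1, w=8) cum 523
  y=21 (N3, w=5) cum 528
  y=22 (N8, w=40) cum 568
⇒ y* = 5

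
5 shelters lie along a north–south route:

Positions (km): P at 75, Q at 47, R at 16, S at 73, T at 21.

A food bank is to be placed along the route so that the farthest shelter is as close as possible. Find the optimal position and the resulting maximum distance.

location 45.5, max distance 29.5

The 1-center on a line is the midpoint of the two extreme points: leftmost at 16, rightmost at 75.
Optimal location = (16 + 75)/2 = 45.5; maximum distance = (75 − 16)/2 = 29.5.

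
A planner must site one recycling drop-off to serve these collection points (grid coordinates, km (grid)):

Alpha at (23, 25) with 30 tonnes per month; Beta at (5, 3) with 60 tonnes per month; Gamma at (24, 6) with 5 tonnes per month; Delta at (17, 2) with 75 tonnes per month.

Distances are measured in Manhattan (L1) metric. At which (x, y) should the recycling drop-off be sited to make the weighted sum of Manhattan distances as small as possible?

(17, 3)

Manhattan distance separates: Σwᵢ(|x−xᵢ|+|y−yᵢ|) = Σwᵢ|x−xᵢ| + Σwᵢ|y−yᵢ|, so x and y are optimised independently as 1-D weighted medians.
Total weight W = 170; half = 85.
x-coordinate, sorted with cumulative weight:
  x=5 (Beta, w=60) cum 60
  x=17 (Delta, w=75) cum 135  ← median
  x=23 (Alpha, w=30) cum 165
  x=24 (Gamma, w=5) cum 170
⇒ x* = 17
y-coordinate, sorted with cumulative weight:
  y=2 (Delta, w=75) cum 75
  y=3 (Beta, w=60) cum 135  ← median
  y=6 (Gamma, w=5) cum 140
  y=25 (Alpha, w=30) cum 170
⇒ y* = 3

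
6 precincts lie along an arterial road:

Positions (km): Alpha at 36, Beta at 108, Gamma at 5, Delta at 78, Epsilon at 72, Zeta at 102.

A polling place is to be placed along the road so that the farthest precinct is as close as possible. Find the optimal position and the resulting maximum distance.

The 1-center on a line is the midpoint of the two extreme points: leftmost at 5, rightmost at 108.
Optimal location = (5 + 108)/2 = 56.5; maximum distance = (108 − 5)/2 = 51.5.

location 56.5, max distance 51.5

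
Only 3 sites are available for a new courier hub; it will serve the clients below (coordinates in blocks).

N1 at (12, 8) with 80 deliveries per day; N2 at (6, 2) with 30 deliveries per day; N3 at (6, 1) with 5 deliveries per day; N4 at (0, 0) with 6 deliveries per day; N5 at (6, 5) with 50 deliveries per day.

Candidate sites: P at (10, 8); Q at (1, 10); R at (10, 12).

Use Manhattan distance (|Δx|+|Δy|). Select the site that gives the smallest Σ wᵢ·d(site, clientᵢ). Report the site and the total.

Total weighted distance at each candidate:
  P (10, 8): total = 973
  Q (1, 10): total = 2066
  R (10, 12): total = 1657
Minimum is at P with total 973 blocks.

P, total 973 blocks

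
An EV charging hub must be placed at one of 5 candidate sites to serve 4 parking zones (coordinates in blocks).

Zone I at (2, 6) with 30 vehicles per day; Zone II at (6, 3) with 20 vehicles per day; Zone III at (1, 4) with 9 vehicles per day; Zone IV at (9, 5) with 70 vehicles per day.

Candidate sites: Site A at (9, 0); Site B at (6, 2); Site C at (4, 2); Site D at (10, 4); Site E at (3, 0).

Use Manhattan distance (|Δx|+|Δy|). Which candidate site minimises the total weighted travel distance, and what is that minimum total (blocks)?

Total weighted distance at each candidate:
  Site A (9, 0): total = 968
  Site B (6, 2): total = 743
  Site C (4, 2): total = 845
  Site D (10, 4): total = 621
  Site E (3, 0): total = 1154
Minimum is at Site D with total 621 blocks.

Site D, total 621 blocks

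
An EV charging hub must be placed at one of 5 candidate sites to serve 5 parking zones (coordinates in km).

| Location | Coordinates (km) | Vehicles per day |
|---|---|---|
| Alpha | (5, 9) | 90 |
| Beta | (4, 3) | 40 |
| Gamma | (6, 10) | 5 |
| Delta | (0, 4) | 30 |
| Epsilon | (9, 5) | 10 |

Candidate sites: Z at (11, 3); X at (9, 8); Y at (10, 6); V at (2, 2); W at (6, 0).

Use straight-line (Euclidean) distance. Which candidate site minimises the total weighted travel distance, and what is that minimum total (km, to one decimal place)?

Total weighted distance at each candidate:
  Z (11, 3): total = 1446.3
  X (9, 8): total = 997.4
  Y (10, 6): total = 1141.5
  V (2, 2): total = 980.6
  W (6, 0): total = 1283.8
Minimum is at V with total 980.6 km.

V, total 980.6 km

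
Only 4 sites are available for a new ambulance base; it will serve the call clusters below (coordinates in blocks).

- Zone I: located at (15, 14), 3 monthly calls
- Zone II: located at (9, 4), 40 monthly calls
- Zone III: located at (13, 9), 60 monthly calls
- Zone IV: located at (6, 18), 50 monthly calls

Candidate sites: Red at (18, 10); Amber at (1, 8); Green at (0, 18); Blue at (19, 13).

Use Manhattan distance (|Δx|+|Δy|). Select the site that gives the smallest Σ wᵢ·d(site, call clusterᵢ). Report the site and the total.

Red, total 1981 blocks

Total weighted distance at each candidate:
  Red (18, 10): total = 1981
  Amber (1, 8): total = 2070
  Green (0, 18): total = 2597
  Blue (19, 13): total = 2275
Minimum is at Red with total 1981 blocks.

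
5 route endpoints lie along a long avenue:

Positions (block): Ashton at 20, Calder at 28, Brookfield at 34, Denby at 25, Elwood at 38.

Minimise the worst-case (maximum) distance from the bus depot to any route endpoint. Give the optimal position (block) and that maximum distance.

The 1-center on a line is the midpoint of the two extreme points: leftmost at 20, rightmost at 38.
Optimal location = (20 + 38)/2 = 29; maximum distance = (38 − 20)/2 = 9.

location 29, max distance 9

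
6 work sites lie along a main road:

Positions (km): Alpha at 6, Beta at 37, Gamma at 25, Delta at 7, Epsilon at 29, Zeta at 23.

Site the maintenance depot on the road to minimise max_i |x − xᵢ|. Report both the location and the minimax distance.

The 1-center on a line is the midpoint of the two extreme points: leftmost at 6, rightmost at 37.
Optimal location = (6 + 37)/2 = 21.5; maximum distance = (37 − 6)/2 = 15.5.

location 21.5, max distance 15.5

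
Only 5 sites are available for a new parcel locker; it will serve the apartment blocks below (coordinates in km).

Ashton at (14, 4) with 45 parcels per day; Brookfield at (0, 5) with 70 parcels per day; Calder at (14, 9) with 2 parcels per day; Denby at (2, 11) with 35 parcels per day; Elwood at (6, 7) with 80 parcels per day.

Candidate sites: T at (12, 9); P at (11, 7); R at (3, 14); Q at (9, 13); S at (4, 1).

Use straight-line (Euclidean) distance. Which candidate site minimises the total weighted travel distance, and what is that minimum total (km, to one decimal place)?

Total weighted distance at each candidate:
  T (12, 9): total = 1994.7
  P (11, 7): total = 1725.5
  R (3, 14): total = 2077.2
  Q (9, 13): total = 2110.5
  S (4, 1): total = 1754.3
Minimum is at P with total 1725.5 km.

P, total 1725.5 km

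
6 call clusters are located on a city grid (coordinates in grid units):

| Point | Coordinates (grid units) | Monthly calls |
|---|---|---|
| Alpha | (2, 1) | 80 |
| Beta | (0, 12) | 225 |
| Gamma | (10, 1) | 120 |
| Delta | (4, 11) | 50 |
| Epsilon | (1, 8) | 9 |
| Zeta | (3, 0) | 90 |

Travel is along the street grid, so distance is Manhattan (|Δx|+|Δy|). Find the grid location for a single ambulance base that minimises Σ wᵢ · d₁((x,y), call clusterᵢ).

(2, 1)

Manhattan distance separates: Σwᵢ(|x−xᵢ|+|y−yᵢ|) = Σwᵢ|x−xᵢ| + Σwᵢ|y−yᵢ|, so x and y are optimised independently as 1-D weighted medians.
Total weight W = 574; half = 287.
x-coordinate, sorted with cumulative weight:
  x=0 (Beta, w=225) cum 225
  x=1 (Epsilon, w=9) cum 234
  x=2 (Alpha, w=80) cum 314  ← median
  x=3 (Zeta, w=90) cum 404
  x=4 (Delta, w=50) cum 454
  x=10 (Gamma, w=120) cum 574
⇒ x* = 2
y-coordinate, sorted with cumulative weight:
  y=0 (Zeta, w=90) cum 90
  y=1 (Alpha, w=80) cum 170
  y=1 (Gamma, w=120) cum 290  ← median
  y=8 (Epsilon, w=9) cum 299
  y=11 (Delta, w=50) cum 349
  y=12 (Beta, w=225) cum 574
⇒ y* = 1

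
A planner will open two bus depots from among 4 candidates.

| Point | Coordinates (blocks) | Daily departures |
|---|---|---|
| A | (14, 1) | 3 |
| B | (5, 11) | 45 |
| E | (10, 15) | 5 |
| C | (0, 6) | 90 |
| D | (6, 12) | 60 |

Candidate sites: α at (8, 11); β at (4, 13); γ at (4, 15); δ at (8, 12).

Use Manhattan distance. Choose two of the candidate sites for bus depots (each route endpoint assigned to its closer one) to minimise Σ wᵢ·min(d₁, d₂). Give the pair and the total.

Evaluate every pair (each demand assigned to the nearer of the two):
  {β, δ}: total = 1321
  {α, β}: total = 1383
  {β, γ}: total = 1401
  {α, δ}: total = 1498
  {γ, δ}: total = 1546
  {α, γ}: total = 1563
Best pair: {β, δ} with total 1321.

{β, δ}, total 1321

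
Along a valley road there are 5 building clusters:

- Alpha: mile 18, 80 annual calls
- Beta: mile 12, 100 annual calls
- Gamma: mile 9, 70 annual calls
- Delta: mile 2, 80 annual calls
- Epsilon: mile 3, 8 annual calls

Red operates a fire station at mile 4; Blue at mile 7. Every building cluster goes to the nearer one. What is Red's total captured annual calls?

88

The indifferent point is the midpoint (4+7)/2 = 5.5; building clusters left of it (closer to Red at 4) go to Red, those right go to Blue.
  Delta at 2 (w=80) → Red
  Epsilon at 3 (w=8) → Red
  Gamma at 9 (w=70) → Blue
  Beta at 12 (w=100) → Blue
  Alpha at 18 (w=80) → Blue
Red captures 88; Blue captures 250.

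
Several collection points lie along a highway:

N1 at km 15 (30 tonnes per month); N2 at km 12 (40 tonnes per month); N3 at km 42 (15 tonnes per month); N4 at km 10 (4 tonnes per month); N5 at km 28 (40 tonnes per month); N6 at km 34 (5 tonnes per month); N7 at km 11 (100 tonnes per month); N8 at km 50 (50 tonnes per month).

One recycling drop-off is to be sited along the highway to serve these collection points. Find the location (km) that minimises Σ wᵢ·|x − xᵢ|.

x = 12

For a sum of weighted absolute distances on a line, the optimum is the weighted median (not the mean). Total weight W = 284; half-weight = 142.
Sort by position and accumulate weight:
  km 10 (N4, w=4) → cum 4
  km 11 (N7, w=100) → cum 104
  km 12 (N2, w=40) → cum 144  ≥ 142 → median here
  km 15 (N1, w=30) → cum 174
  km 28 (N5, w=40) → cum 214
  km 34 (N6, w=5) → cum 219
  km 42 (N3, w=15) → cum 234
  km 50 (N8, w=50) → cum 284
Optimal location: km 12.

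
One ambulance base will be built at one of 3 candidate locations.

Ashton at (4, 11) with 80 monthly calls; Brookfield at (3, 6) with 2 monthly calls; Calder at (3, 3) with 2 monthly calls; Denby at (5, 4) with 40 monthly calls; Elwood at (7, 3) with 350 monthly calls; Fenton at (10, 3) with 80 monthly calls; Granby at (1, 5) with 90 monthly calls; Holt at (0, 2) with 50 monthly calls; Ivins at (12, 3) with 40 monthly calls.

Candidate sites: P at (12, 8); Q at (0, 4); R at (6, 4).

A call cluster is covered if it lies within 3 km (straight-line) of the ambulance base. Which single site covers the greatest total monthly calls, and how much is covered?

R, covering 390

Coverage radius r = 3 km; a point is covered iff (Δx)²+(Δy)² ≤ 3² = 9.
  P (12, 8): covers {none} → 0
  Q (0, 4): covers {Granby, Holt} → 140
  R (6, 4): covers {Denby, Elwood} → 390
Maximum coverage at R: 390 monthly calls.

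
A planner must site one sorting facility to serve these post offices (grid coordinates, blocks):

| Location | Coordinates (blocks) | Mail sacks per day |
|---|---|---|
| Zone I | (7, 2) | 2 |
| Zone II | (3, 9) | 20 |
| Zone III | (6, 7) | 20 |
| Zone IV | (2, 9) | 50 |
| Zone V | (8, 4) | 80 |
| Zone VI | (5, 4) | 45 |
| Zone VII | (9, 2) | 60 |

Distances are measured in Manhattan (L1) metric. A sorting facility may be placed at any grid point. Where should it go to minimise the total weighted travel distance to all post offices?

(8, 4)

Manhattan distance separates: Σwᵢ(|x−xᵢ|+|y−yᵢ|) = Σwᵢ|x−xᵢ| + Σwᵢ|y−yᵢ|, so x and y are optimised independently as 1-D weighted medians.
Total weight W = 277; half = 138.5.
x-coordinate, sorted with cumulative weight:
  x=2 (Zone IV, w=50) cum 50
  x=3 (Zone II, w=20) cum 70
  x=5 (Zone VI, w=45) cum 115
  x=6 (Zone III, w=20) cum 135
  x=7 (Zone I, w=2) cum 137
  x=8 (Zone V, w=80) cum 217  ← median
  x=9 (Zone VII, w=60) cum 277
⇒ x* = 8
y-coordinate, sorted with cumulative weight:
  y=2 (Zone I, w=2) cum 2
  y=2 (Zone VII, w=60) cum 62
  y=4 (Zone V, w=80) cum 142  ← median
  y=4 (Zone VI, w=45) cum 187
  y=7 (Zone III, w=20) cum 207
  y=9 (Zone II, w=20) cum 227
  y=9 (Zone IV, w=50) cum 277
⇒ y* = 4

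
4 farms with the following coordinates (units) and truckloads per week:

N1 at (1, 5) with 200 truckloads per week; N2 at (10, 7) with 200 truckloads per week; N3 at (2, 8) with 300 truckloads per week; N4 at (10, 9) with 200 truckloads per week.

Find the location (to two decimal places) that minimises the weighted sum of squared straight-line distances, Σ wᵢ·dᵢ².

The minimiser of Σwᵢ‖p−pᵢ‖² is the weighted centroid p* = (Σwᵢpᵢ)/(Σwᵢ).
Σwᵢ = 900.
Σwᵢxᵢ = 200·1 + 200·10 + 300·2 + 200·10 = 4800.
Σwᵢyᵢ = 200·5 + 200·7 + 300·8 + 200·9 = 6600.
x* = 4800/900 = 5.33, y* = 6600/900 = 7.33.

(5.33, 7.33)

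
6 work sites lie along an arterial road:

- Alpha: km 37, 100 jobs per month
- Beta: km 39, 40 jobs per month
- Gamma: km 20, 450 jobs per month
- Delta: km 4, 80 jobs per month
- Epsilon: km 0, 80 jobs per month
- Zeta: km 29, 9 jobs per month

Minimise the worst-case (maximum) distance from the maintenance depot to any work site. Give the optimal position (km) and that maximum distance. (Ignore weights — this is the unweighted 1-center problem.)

location 19.5, max distance 19.5

The 1-center on a line is the midpoint of the two extreme points: leftmost at 0, rightmost at 39.
Optimal location = (0 + 39)/2 = 19.5; maximum distance = (39 − 0)/2 = 19.5.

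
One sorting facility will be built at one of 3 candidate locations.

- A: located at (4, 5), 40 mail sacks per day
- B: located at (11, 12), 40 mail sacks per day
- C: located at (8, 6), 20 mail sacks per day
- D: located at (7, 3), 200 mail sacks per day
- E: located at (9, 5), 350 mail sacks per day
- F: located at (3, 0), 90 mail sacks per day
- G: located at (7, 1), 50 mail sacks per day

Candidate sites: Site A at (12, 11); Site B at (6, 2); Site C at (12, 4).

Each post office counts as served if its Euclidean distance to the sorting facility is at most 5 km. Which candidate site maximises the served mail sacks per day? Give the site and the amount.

Site B, covering 750

Coverage radius r = 5 km; a point is covered iff (Δx)²+(Δy)² ≤ 5² = 25.
  Site A (12, 11): covers {B} → 40
  Site B (6, 2): covers {A, C, D, E, F, G} → 750
  Site C (12, 4): covers {C, E} → 370
Maximum coverage at Site B: 750 mail sacks per day.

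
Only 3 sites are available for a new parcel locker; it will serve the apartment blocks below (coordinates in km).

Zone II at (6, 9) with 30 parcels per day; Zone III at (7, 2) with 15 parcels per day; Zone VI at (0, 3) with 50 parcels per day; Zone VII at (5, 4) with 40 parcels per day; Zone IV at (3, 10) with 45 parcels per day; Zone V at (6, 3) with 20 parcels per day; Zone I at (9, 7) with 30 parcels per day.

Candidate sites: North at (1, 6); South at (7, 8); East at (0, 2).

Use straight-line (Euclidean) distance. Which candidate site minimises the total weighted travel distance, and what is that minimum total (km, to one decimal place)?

South, total 1111.7 km

Total weighted distance at each candidate:
  North (1, 6): total = 1179.8
  South (7, 8): total = 1111.7
  East (0, 2): total = 1462.0
Minimum is at South with total 1111.7 km.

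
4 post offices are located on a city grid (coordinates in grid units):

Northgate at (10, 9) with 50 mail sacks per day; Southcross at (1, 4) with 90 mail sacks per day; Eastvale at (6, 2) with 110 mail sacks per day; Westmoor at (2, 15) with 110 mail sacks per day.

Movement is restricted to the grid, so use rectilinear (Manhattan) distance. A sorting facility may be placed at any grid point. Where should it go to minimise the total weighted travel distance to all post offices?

(2, 4)

Manhattan distance separates: Σwᵢ(|x−xᵢ|+|y−yᵢ|) = Σwᵢ|x−xᵢ| + Σwᵢ|y−yᵢ|, so x and y are optimised independently as 1-D weighted medians.
Total weight W = 360; half = 180.
x-coordinate, sorted with cumulative weight:
  x=1 (Southcross, w=90) cum 90
  x=2 (Westmoor, w=110) cum 200  ← median
  x=6 (Eastvale, w=110) cum 310
  x=10 (Northgate, w=50) cum 360
⇒ x* = 2
y-coordinate, sorted with cumulative weight:
  y=2 (Eastvale, w=110) cum 110
  y=4 (Southcross, w=90) cum 200  ← median
  y=9 (Northgate, w=50) cum 250
  y=15 (Westmoor, w=110) cum 360
⇒ y* = 4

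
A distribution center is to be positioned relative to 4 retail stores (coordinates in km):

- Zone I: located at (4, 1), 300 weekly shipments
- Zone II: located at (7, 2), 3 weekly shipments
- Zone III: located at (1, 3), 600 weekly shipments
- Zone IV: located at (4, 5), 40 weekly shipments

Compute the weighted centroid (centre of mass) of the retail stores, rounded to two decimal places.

(2.10, 2.45)

The minimiser of Σwᵢ‖p−pᵢ‖² is the weighted centroid p* = (Σwᵢpᵢ)/(Σwᵢ).
Σwᵢ = 943.
Σwᵢxᵢ = 300·4 + 3·7 + 600·1 + 40·4 = 1981.
Σwᵢyᵢ = 300·1 + 3·2 + 600·3 + 40·5 = 2306.
x* = 1981/943 = 2.10, y* = 2306/943 = 2.45.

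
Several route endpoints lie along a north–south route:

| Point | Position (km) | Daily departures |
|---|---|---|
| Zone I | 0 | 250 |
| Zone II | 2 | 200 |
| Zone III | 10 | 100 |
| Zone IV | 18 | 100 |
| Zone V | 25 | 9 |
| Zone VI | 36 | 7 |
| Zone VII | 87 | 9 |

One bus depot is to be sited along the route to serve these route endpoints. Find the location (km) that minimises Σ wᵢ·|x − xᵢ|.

For a sum of weighted absolute distances on a line, the optimum is the weighted median (not the mean). Total weight W = 675; half-weight = 337.5.
Sort by position and accumulate weight:
  km 0 (Zone I, w=250) → cum 250
  km 2 (Zone II, w=200) → cum 450  ≥ 337.5 → median here
  km 10 (Zone III, w=100) → cum 550
  km 18 (Zone IV, w=100) → cum 650
  km 25 (Zone V, w=9) → cum 659
  km 36 (Zone VI, w=7) → cum 666
  km 87 (Zone VII, w=9) → cum 675
Optimal location: km 2.

x = 2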